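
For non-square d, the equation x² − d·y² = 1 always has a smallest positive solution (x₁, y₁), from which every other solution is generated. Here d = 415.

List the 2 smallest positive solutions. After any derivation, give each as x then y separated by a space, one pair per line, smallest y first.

18412804 903849
678062702284831 33284788965192

d=415: √d = [20; 2,1,2,4,6,…,1,2,40] (ℓ=16, even), read p_15/q_15
a_0=20:  p_0=20·1+0=20,  q_0=20·0+1=1
…
a_3=2:  p_3=2·61+41=163,  q_3=2·3+2=8
a_4=4:  p_4=4·163+61=713,  q_4=4·8+3=35
a_5=6:  p_5=6·713+163=4441,  q_5=6·35+8=218
a_6=1:  p_6=1·4441+713=5154,  q_6=1·218+35=253
…
a_8=3:  p_8=3·9595+5154=33939,  q_8=3·471+253=1666
a_9=1:  p_9=1·33939+9595=43534,  q_9=1·1666+471=2137
…
a_12=4:  p_12=4·508372+77473=2110961,  q_12=4·24955+3803=103623
a_13=2:  p_13=2·2110961+508372=4730294,  q_13=2·103623+24955=232201
a_14=1:  p_14=1·4730294+2110961=6841255,  q_14=1·232201+103623=335824
a_15=2:  p_15=2·6841255+4730294=18412804,  q_15=2·335824+232201=903849
(x₁, y₁) = (18412804, 903849);  18412804² − 415·903849² = 1 ✓
(x_2, y_2) = (18412804·18412804 + 415·903849·903849, 18412804·903849 + 903849·18412804) = (678062702284831, 33284788965192)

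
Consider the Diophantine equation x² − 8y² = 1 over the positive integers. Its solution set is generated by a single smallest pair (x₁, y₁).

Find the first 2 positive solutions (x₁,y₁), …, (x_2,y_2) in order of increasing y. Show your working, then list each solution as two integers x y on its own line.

√8 = [2; 1,4, …], period ℓ=2 (even) → k=1
k=0  a_k=2  p_k/q_k = 2/1
k=1  a_k=1  p_k/q_k = 3/1
→ (3, 1).  Check: 3²=9, 8·1²=8, difference 1.
n=2: (3,1)∘(3,1) = (3·3+8·1·1, 3·1+1·3) = (17,6)

3 1
17 6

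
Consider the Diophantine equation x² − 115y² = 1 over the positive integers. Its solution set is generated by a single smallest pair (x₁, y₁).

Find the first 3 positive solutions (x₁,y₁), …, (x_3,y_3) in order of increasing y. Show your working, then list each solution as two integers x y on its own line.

1126 105
2535751 236460
5710510126 532507815

[10; 1,2,1,1,1,1,1,2,1,20] for √115; ℓ=10 ⇒ convergent index 9
i=0: a=10 ⇒ p=10, q=1
i=1: a=1 ⇒ p=11, q=1
…
i=3: a=1 ⇒ p=43, q=4
i=4: a=1 ⇒ p=75, q=7
i=5: a=1 ⇒ p=118, q=11
…
i=7: a=1 ⇒ p=311, q=29
i=8: a=2 ⇒ p=815, q=76
i=9: a=1 ⇒ p=1126, q=105
fundamental: x₁=1126, y₁=105  (since 1267876 − 115·11025 = 1)
k=2:  x_2 = 1126·1126+115·105·105 = 2535751,  y_2 = 1126·105+105·1126 = 236460
k=3:  x_3 = 1126·2535751+115·105·236460 = 5710510126,  y_3 = 1126·236460+105·2535751 = 532507815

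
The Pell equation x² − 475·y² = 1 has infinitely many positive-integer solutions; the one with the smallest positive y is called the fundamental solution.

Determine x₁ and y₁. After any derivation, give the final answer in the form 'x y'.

√475 → a₀=21, period (1,3,1,6,2,6,1,3,1,42); ℓ=10 even so k=9
a_0=21:  p_0=21·1+0=21,  q_0=21·0+1=1
a_1=1:  p_1=1·21+1=22,  q_1=1·1+0=1
a_2=3:  p_2=3·22+21=87,  q_2=3·1+1=4
a_3=1:  p_3=1·87+22=109,  q_3=1·4+1=5
…
a_7=1:  p_7=1·10287+1591=11878,  q_7=1·472+73=545
a_8=3:  p_8=3·11878+10287=45921,  q_8=3·545+472=2107
a_9=1:  p_9=1·45921+11878=57799,  q_9=1·2107+545=2652
→ (57799, 2652).  Check: 57799²=3340724401, 475·2652²=3340724400, difference 1.

57799 2652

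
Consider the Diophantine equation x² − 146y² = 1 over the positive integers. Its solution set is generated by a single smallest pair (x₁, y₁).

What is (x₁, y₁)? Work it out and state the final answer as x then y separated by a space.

145 12

√146 = [12; 12,24, …], period ℓ=2 (even) → k=1
a_0=12:  p_0=12·1+0=12,  q_0=12·0+1=1
a_1=12:  p_1=12·12+1=145,  q_1=12·1+0=12
→ (145, 12).  Check: 145²=21025, 146·12²=21024, difference 1.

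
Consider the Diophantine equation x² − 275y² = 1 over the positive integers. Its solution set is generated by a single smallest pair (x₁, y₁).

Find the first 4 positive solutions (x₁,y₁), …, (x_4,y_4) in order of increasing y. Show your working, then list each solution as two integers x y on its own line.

199 12
79201 4776
31521799 1900836
12545596801 756527952

[16; 1,1,2,1,1,32] for √275; ℓ=6 ⇒ convergent index 5
a_0=16:  p_0=16·1+0=16,  q_0=16·0+1=1
…
a_4=1:  p_4=1·83+33=116,  q_4=1·5+2=7
a_5=1:  p_5=1·116+83=199,  q_5=1·7+5=12
(x₁, y₁) = (199, 12);  199² − 275·12² = 1 ✓
n=2: (199,12)∘(199,12) = (199·199+275·12·12, 199·12+12·199) = (79201,4776)
n=3: (79201,4776)∘(199,12) = (199·79201+275·12·4776, 199·4776+12·79201) = (31521799,1900836)
n=4: (31521799,1900836)∘(199,12) = (199·31521799+275·12·1900836, 199·1900836+12·31521799) = (12545596801,756527952)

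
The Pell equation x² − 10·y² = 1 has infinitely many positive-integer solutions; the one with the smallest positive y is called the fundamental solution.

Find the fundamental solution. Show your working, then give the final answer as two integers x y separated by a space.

[3; 6] for √10; ℓ=1 ⇒ convergent index 1
i=0: a=3 ⇒ p=3, q=1
i=1: a=6 ⇒ p=19, q=6
→ (19, 6).  Check: 19²=361, 10·6²=360, difference 1.

19 6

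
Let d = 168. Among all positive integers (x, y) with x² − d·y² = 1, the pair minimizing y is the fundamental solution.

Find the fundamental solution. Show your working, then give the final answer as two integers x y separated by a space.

d=168: √d = [12; 1,24] (ℓ=2, even), read p_1/q_1
i=0: a=12 ⇒ p=12, q=1
i=1: a=1 ⇒ p=13, q=1
→ (13, 1).  Check: 13²=169, 168·1²=168, difference 1.

13 1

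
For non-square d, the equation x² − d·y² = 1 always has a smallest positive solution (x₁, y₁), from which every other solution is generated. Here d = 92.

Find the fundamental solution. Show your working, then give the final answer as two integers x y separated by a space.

√92 = [9; 1,1,2,4,2,1,1,18, …], period ℓ=8 (even) → k=7
k=0  a_k=9  p_k/q_k = 9/1
k=1  a_k=1  p_k/q_k = 10/1
k=2  a_k=1  p_k/q_k = 19/2
k=3  a_k=2  p_k/q_k = 48/5
k=4  a_k=4  p_k/q_k = 211/22
k=5  a_k=2  p_k/q_k = 470/49
k=6  a_k=1  p_k/q_k = 681/71
k=7  a_k=1  p_k/q_k = 1151/120
(x₁, y₁) = (1151, 120);  1151² − 92·120² = 1 ✓

1151 120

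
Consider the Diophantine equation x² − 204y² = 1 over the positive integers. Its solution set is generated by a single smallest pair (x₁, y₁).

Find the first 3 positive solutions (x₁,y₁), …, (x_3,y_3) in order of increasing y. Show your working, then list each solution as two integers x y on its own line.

d=204: √d = [14; 3,1,1,6,1,1,3,28] (ℓ=8, even), read p_7/q_7
step 0: (14, 1)  from 14·(1,0) + (0,1)
…
step 4: (657, 46)  from 6·(100,7) + (57,4)
…
step 6: (1414, 99)  from 1·(757,53) + (657,46)
step 7: (4999, 350)  from 3·(1414,99) + (757,53)
→ (4999, 350).  Check: 4999²=24990001, 204·350²=24990000, difference 1.
k=2:  x_2 = 4999·4999+204·350·350 = 49980001,  y_2 = 4999·350+350·4999 = 3499300
k=3:  x_3 = 4999·49980001+204·350·3499300 = 499700044999,  y_3 = 4999·3499300+350·49980001 = 34986001050

4999 350
49980001 3499300
499700044999 34986001050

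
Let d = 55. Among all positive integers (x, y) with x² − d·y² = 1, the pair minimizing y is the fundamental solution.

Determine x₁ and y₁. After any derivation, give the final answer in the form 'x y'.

√55 → a₀=7, period (2,2,2,14); ℓ=4 even so k=3
i=0: a=7 ⇒ p=7, q=1
i=1: a=2 ⇒ p=15, q=2
i=2: a=2 ⇒ p=37, q=5
i=3: a=2 ⇒ p=89, q=12
fundamental: x₁=89, y₁=12  (since 7921 − 55·144 = 1)

89 12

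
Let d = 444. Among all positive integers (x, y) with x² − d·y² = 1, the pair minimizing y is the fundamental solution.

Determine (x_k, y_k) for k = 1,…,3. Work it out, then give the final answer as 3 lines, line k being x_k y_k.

295 14
174049 8260
102688615 4873386

[21; 14,42] for √444; ℓ=2 ⇒ convergent index 1
k=0  a_k=21  p_k/q_k = 21/1
k=1  a_k=14  p_k/q_k = 295/14
→ (295, 14).  Check: 295²=87025, 444·14²=87024, difference 1.
(x_2, y_2) = (295·295 + 444·14·14, 295·14 + 14·295) = (174049, 8260)
(x_3, y_3) = (295·174049 + 444·14·8260, 295·8260 + 14·174049) = (102688615, 4873386)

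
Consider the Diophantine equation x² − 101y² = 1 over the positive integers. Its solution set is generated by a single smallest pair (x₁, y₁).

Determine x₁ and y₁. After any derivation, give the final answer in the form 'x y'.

201 20

d=101: √d = [10; 20] (ℓ=1, odd), read p_1/q_1
step 0: (10, 1)  from 10·(1,0) + (0,1)
step 1: (201, 20)  from 20·(10,1) + (1,0)
fundamental: x₁=201, y₁=20  (since 40401 − 101·400 = 1)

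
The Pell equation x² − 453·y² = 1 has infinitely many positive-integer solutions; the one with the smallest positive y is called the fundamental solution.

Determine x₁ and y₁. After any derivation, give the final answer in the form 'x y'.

√453 = [21; 3,1,1,10,14,10,1,1,3,42, …], period ℓ=10 (even) → k=9
step 0: (21, 1)  from 21·(1,0) + (0,1)
step 1: (64, 3)  from 3·(21,1) + (1,0)
…
step 3: (149, 7)  from 1·(85,4) + (64,3)
…
step 6: (223565, 10504)  from 10·(22199,1043) + (1575,74)
…
step 8: (469329, 22051)  from 1·(245764,11547) + (223565,10504)
step 9: (1653751, 77700)  from 3·(469329,22051) + (245764,11547)
→ (1653751, 77700).  Check: 1653751²=2734892370001, 453·77700²=2734892370000, difference 1.

1653751 77700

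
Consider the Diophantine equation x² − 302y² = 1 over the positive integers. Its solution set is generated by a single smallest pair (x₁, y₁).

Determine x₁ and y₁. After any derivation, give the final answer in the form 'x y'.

√302 = [17; 2,1,1,1,4,…,1,2,34, …], period ℓ=16 (even) → k=15
k=0  a_k=17  p_k/q_k = 17/1
k=1  a_k=2  p_k/q_k = 35/2
k=2  a_k=1  p_k/q_k = 52/3
k=3  a_k=1  p_k/q_k = 87/5
k=4  a_k=1  p_k/q_k = 139/8
k=5  a_k=4  p_k/q_k = 643/37
k=6  a_k=2  p_k/q_k = 1425/82
k=7  a_k=1  p_k/q_k = 2068/119
k=8  a_k=16  p_k/q_k = 34513/1986
k=9  a_k=1  p_k/q_k = 36581/2105
k=10  a_k=2  p_k/q_k = 107675/6196
k=11  a_k=4  p_k/q_k = 467281/26889
k=12  a_k=1  p_k/q_k = 574956/33085
k=13  a_k=1  p_k/q_k = 1042237/59974
k=14  a_k=1  p_k/q_k = 1617193/93059
k=15  a_k=2  p_k/q_k = 4276623/246092
fundamental: x₁=4276623, y₁=246092  (since 18289504284129 − 302·60561272464 = 1)

4276623 246092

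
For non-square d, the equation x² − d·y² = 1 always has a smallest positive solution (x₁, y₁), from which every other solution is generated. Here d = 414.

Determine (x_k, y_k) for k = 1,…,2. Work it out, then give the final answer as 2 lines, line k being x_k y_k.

24335 1196
1184384449 58209320

[20; 2,1,7,2,7,1,2,40] for √414; ℓ=8 ⇒ convergent index 7
i=0: a=20 ⇒ p=20, q=1
i=1: a=2 ⇒ p=41, q=2
i=2: a=1 ⇒ p=61, q=3
…
i=4: a=2 ⇒ p=997, q=49
i=5: a=7 ⇒ p=7447, q=366
i=6: a=1 ⇒ p=8444, q=415
i=7: a=2 ⇒ p=24335, q=1196
fundamental: x₁=24335, y₁=1196  (since 592192225 − 414·1430416 = 1)
(x_2, y_2) = (24335·24335 + 414·1196·1196, 24335·1196 + 1196·24335) = (1184384449, 58209320)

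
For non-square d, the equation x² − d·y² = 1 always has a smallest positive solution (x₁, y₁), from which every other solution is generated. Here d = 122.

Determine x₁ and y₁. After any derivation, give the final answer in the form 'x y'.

[11; 22] for √122; ℓ=1 ⇒ convergent index 1
k=0  a_k=11  p_k/q_k = 11/1
k=1  a_k=22  p_k/q_k = 243/22
→ (243, 22).  Check: 243²=59049, 122·22²=59048, difference 1.

243 22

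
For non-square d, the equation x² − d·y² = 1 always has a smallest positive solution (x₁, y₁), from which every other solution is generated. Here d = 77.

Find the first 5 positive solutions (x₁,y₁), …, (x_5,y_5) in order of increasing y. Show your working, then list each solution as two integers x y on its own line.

√77 → a₀=8, period (1,3,2,3,1,16); ℓ=6 even so k=5
step 0: (8, 1)  from 8·(1,0) + (0,1)
…
step 3: (79, 9)  from 2·(35,4) + (9,1)
step 4: (272, 31)  from 3·(79,9) + (35,4)
step 5: (351, 40)  from 1·(272,31) + (79,9)
fundamental: x₁=351, y₁=40  (since 123201 − 77·1600 = 1)
n=2: (351,40)∘(351,40) = (351·351+77·40·40, 351·40+40·351) = (246401,28080)
n=3: (246401,28080)∘(351,40) = (351·246401+77·40·28080, 351·28080+40·246401) = (172973151,19712120)
n=4: (172973151,19712120)∘(351,40) = (351·172973151+77·40·19712120, 351·19712120+40·172973151) = (121426905601,13837880160)
n=5: (121426905601,13837880160)∘(351,40) = (351·121426905601+77·40·13837880160, 351·13837880160+40·121426905601) = (85241514758751,9714172160200)

351 40
246401 28080
172973151 19712120
121426905601 13837880160
85241514758751 9714172160200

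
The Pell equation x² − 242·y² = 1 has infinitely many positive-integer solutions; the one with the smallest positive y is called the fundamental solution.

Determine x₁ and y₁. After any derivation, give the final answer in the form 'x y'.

d=242: √d = [15; 1,1,3,1,14,1,3,1,1,30] (ℓ=10, even), read p_9/q_9
step 0: (15, 1)  from 15·(1,0) + (0,1)
…
step 2: (31, 2)  from 1·(16,1) + (15,1)
step 3: (109, 7)  from 3·(31,2) + (16,1)
step 4: (140, 9)  from 1·(109,7) + (31,2)
…
step 6: (2209, 142)  from 1·(2069,133) + (140,9)
step 7: (8696, 559)  from 3·(2209,142) + (2069,133)
step 8: (10905, 701)  from 1·(8696,559) + (2209,142)
step 9: (19601, 1260)  from 1·(10905,701) + (8696,559)
→ (19601, 1260).  Check: 19601²=384199201, 242·1260²=384199200, difference 1.

19601 1260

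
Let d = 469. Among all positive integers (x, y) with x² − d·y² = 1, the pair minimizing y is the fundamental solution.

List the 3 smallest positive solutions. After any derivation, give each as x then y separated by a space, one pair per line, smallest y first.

137215 6336
37655912449 1738788480
10333912053241855 477175722560064

d=469: √d = [21; 1,1,1,10,6,10,1,1,1,42] (ℓ=10, even), read p_9/q_9
i=0: a=21 ⇒ p=21, q=1
…
i=3: a=1 ⇒ p=65, q=3
i=4: a=10 ⇒ p=693, q=32
…
i=6: a=10 ⇒ p=42923, q=1982
…
i=8: a=1 ⇒ p=90069, q=4159
i=9: a=1 ⇒ p=137215, q=6336
fundamental: x₁=137215, y₁=6336  (since 18827956225 − 469·40144896 = 1)
(x_2, y_2) = (137215·137215 + 469·6336·6336, 137215·6336 + 6336·137215) = (37655912449, 1738788480)
(x_3, y_3) = (137215·37655912449 + 469·6336·1738788480, 137215·1738788480 + 6336·37655912449) = (10333912053241855, 477175722560064)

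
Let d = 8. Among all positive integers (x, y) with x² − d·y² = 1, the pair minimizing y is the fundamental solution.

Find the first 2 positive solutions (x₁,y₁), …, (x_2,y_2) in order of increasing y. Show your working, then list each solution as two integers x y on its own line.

[2; 1,4] for √8; ℓ=2 ⇒ convergent index 1
step 0: (2, 1)  from 2·(1,0) + (0,1)
step 1: (3, 1)  from 1·(2,1) + (1,0)
fundamental: x₁=3, y₁=1  (since 9 − 8·1 = 1)
k=2:  x_2 = 3·3+8·1·1 = 17,  y_2 = 3·1+1·3 = 6

3 1
17 6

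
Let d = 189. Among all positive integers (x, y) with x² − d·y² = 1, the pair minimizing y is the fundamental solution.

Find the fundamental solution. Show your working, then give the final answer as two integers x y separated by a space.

55 4

d=189: √d = [13; 1,2,1,26] (ℓ=4, even), read p_3/q_3
k=0  a_k=13  p_k/q_k = 13/1
…
k=2  a_k=2  p_k/q_k = 41/3
k=3  a_k=1  p_k/q_k = 55/4
(x₁, y₁) = (55, 4);  55² − 189·4² = 1 ✓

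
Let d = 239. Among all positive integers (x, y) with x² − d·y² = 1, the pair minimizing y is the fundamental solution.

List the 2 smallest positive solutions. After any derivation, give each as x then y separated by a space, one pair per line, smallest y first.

[15; 2,5,1,2,4,15,4,2,1,5,2,30] for √239; ℓ=12 ⇒ convergent index 11
step 0: (15, 1)  from 15·(1,0) + (0,1)
step 1: (31, 2)  from 2·(15,1) + (1,0)
step 2: (170, 11)  from 5·(31,2) + (15,1)
step 3: (201, 13)  from 1·(170,11) + (31,2)
…
step 5: (2489, 161)  from 4·(572,37) + (201,13)
step 6: (37907, 2452)  from 15·(2489,161) + (572,37)
step 7: (154117, 9969)  from 4·(37907,2452) + (2489,161)
step 8: (346141, 22390)  from 2·(154117,9969) + (37907,2452)
…
step 10: (2847431, 184185)  from 5·(500258,32359) + (346141,22390)
step 11: (6195120, 400729)  from 2·(2847431,184185) + (500258,32359)
fundamental: x₁=6195120, y₁=400729  (since 38379511814400 − 239·160583731441 = 1)
n=2: (6195120,400729)∘(6195120,400729) = (6195120·6195120+239·400729·400729, 6195120·400729+400729·6195120) = (76759023628799,4965128484960)

6195120 400729
76759023628799 4965128484960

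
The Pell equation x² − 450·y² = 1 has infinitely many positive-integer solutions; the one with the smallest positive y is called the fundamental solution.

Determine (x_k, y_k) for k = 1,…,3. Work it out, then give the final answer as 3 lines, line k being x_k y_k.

[21; 4,1,2,4,2,1,4,42] for √450; ℓ=8 ⇒ convergent index 7
step 0: (21, 1)  from 21·(1,0) + (0,1)
step 1: (85, 4)  from 4·(21,1) + (1,0)
step 2: (106, 5)  from 1·(85,4) + (21,1)
step 3: (297, 14)  from 2·(106,5) + (85,4)
…
step 5: (2885, 136)  from 2·(1294,61) + (297,14)
step 6: (4179, 197)  from 1·(2885,136) + (1294,61)
step 7: (19601, 924)  from 4·(4179,197) + (2885,136)
fundamental: x₁=19601, y₁=924  (since 384199201 − 450·853776 = 1)
(19601+924√450)^2 = 768398401 + 36222648√450
(19601+924√450)^3 = 30122754096401 + 1420000245972√450

19601 924
768398401 36222648
30122754096401 1420000245972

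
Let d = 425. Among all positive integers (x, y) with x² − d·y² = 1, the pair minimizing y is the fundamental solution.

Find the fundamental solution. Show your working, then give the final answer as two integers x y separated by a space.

[20; 1,1,1,1,1,1,40] for √425; ℓ=7 ⇒ convergent index 13
a_0=20:  p_0=20·1+0=20,  q_0=20·0+1=1
a_1=1:  p_1=1·20+1=21,  q_1=1·1+0=1
…
a_3=1:  p_3=1·41+21=62,  q_3=1·2+1=3
a_4=1:  p_4=1·62+41=103,  q_4=1·3+2=5
…
a_6=1:  p_6=1·165+103=268,  q_6=1·8+5=13
a_7=40:  p_7=40·268+165=10885,  q_7=40·13+8=528
a_8=1:  p_8=1·10885+268=11153,  q_8=1·528+13=541
a_9=1:  p_9=1·11153+10885=22038,  q_9=1·541+528=1069
a_10=1:  p_10=1·22038+11153=33191,  q_10=1·1069+541=1610
a_11=1:  p_11=1·33191+22038=55229,  q_11=1·1610+1069=2679
a_12=1:  p_12=1·55229+33191=88420,  q_12=1·2679+1610=4289
a_13=1:  p_13=1·88420+55229=143649,  q_13=1·4289+2679=6968
fundamental: x₁=143649, y₁=6968  (since 20635035201 − 425·48553024 = 1)

143649 6968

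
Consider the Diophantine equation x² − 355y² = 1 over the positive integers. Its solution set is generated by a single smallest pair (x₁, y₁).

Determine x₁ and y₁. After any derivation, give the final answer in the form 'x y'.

[18; 1,5,3,3,1,6,1,3,3,5,1,36] for √355; ℓ=12 ⇒ convergent index 11
k=0  a_k=18  p_k/q_k = 18/1
…
k=2  a_k=5  p_k/q_k = 113/6
…
k=6  a_k=6  p_k/q_k = 10457/555
k=7  a_k=1  p_k/q_k = 12002/637
k=8  a_k=3  p_k/q_k = 46463/2466
…
k=10  a_k=5  p_k/q_k = 803418/42641
k=11  a_k=1  p_k/q_k = 954809/50676
→ (954809, 50676).  Check: 954809²=911660226481, 355·50676²=911660226480, difference 1.

954809 50676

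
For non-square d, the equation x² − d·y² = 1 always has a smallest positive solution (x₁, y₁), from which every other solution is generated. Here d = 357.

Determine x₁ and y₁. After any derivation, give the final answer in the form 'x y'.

3401 180

[18; 1,8,2,8,1,36] for √357; ℓ=6 ⇒ convergent index 5
i=0: a=18 ⇒ p=18, q=1
…
i=4: a=8 ⇒ p=3042, q=161
i=5: a=1 ⇒ p=3401, q=180
(x₁, y₁) = (3401, 180);  3401² − 357·180² = 1 ✓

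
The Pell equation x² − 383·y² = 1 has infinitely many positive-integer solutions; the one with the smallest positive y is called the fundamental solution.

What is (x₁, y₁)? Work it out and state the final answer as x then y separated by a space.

18768 959

√383 → a₀=19, period (1,1,3,19,3,1,1,38); ℓ=8 even so k=7
i=0: a=19 ⇒ p=19, q=1
i=1: a=1 ⇒ p=20, q=1
…
i=3: a=3 ⇒ p=137, q=7
i=4: a=19 ⇒ p=2642, q=135
i=5: a=3 ⇒ p=8063, q=412
i=6: a=1 ⇒ p=10705, q=547
i=7: a=1 ⇒ p=18768, q=959
fundamental: x₁=18768, y₁=959  (since 352237824 − 383·919681 = 1)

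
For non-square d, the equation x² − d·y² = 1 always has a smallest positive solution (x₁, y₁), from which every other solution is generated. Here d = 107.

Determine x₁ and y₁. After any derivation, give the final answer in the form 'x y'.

962 93

d=107: √d = [10; 2,1,9,1,2,20] (ℓ=6, even), read p_5/q_5
k=0  a_k=10  p_k/q_k = 10/1
…
k=4  a_k=1  p_k/q_k = 331/32
k=5  a_k=2  p_k/q_k = 962/93
fundamental: x₁=962, y₁=93  (since 925444 − 107·8649 = 1)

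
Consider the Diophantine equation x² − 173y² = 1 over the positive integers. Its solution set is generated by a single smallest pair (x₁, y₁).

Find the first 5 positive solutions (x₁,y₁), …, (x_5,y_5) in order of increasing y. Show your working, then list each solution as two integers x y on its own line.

2499849 190060
12498490045601 950242601880
62488675684008728649 4750926036134042180
312424506839974574118902401 23753195401006348176659760
1562028181998744709597444087746249 118758803540015886040113314710300

√173 → a₀=13, period (6,1,1,6,26); ℓ=5 odd so k=9
i=0: a=13 ⇒ p=13, q=1
…
i=2: a=1 ⇒ p=92, q=7
…
i=5: a=26 ⇒ p=29239, q=2223
…
i=7: a=1 ⇒ p=205791, q=15646
i=8: a=1 ⇒ p=382343, q=29069
i=9: a=6 ⇒ p=2499849, q=190060
fundamental: x₁=2499849, y₁=190060  (since 6249245022801 − 173·36122803600 = 1)
k=2:  x_2 = 2499849·2499849+173·190060·190060 = 12498490045601,  y_2 = 2499849·190060+190060·2499849 = 950242601880
k=3:  x_3 = 2499849·12498490045601+173·190060·950242601880 = 62488675684008728649,  y_3 = 2499849·950242601880+190060·12498490045601 = 4750926036134042180
k=4:  x_4 = 2499849·62488675684008728649+173·190060·4750926036134042180 = 312424506839974574118902401,  y_4 = 2499849·4750926036134042180+190060·62488675684008728649 = 23753195401006348176659760
k=5:  x_5 = 2499849·312424506839974574118902401+173·190060·23753195401006348176659760 = 1562028181998744709597444087746249,  y_5 = 2499849·23753195401006348176659760+190060·312424506839974574118902401 = 118758803540015886040113314710300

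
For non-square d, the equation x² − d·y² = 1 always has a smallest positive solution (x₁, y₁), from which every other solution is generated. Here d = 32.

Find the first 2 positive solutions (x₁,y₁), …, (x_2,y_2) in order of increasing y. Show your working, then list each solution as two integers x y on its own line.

17 3
577 102

d=32: √d = [5; 1,1,1,10] (ℓ=4, even), read p_3/q_3
a_0=5:  p_0=5·1+0=5,  q_0=5·0+1=1
a_1=1:  p_1=1·5+1=6,  q_1=1·1+0=1
a_2=1:  p_2=1·6+5=11,  q_2=1·1+1=2
a_3=1:  p_3=1·11+6=17,  q_3=1·2+1=3
→ (17, 3).  Check: 17²=289, 32·3²=288, difference 1.
(17+3√32)^2 = 577 + 102√32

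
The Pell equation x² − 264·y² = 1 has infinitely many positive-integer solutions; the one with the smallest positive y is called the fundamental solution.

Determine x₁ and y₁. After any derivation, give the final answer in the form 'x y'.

√264 → a₀=16, period (4,32); ℓ=2 even so k=1
step 0: (16, 1)  from 16·(1,0) + (0,1)
step 1: (65, 4)  from 4·(16,1) + (1,0)
→ (65, 4).  Check: 65²=4225, 264·4²=4224, difference 1.

65 4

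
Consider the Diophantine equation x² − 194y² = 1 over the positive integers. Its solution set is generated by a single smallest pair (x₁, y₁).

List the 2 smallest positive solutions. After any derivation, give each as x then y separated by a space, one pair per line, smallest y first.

[13; 1,12,1,26] for √194; ℓ=4 ⇒ convergent index 3
a_0=13:  p_0=13·1+0=13,  q_0=13·0+1=1
a_1=1:  p_1=1·13+1=14,  q_1=1·1+0=1
a_2=12:  p_2=12·14+13=181,  q_2=12·1+1=13
a_3=1:  p_3=1·181+14=195,  q_3=1·13+1=14
→ (195, 14).  Check: 195²=38025, 194·14²=38024, difference 1.
n=2: (195,14)∘(195,14) = (195·195+194·14·14, 195·14+14·195) = (76049,5460)

195 14
76049 5460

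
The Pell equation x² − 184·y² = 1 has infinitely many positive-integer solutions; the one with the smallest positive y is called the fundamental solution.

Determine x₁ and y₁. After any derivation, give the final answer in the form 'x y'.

24335 1794

d=184: √d = [13; 1,1,3,2,1,2,1,2,3,1,1,26] (ℓ=12, even), read p_11/q_11
k=0  a_k=13  p_k/q_k = 13/1
…
k=5  a_k=1  p_k/q_k = 312/23
k=6  a_k=2  p_k/q_k = 841/62
…
k=9  a_k=3  p_k/q_k = 10594/781
k=10  a_k=1  p_k/q_k = 13741/1013
k=11  a_k=1  p_k/q_k = 24335/1794
(x₁, y₁) = (24335, 1794);  24335² − 184·1794² = 1 ✓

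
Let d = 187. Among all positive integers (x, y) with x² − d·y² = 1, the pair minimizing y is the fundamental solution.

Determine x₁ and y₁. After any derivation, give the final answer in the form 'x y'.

1682 123

√187 = [13; 1,2,13,2,1,26, …], period ℓ=6 (even) → k=5
step 0: (13, 1)  from 13·(1,0) + (0,1)
…
step 4: (1135, 83)  from 2·(547,40) + (41,3)
step 5: (1682, 123)  from 1·(1135,83) + (547,40)
(x₁, y₁) = (1682, 123);  1682² − 187·123² = 1 ✓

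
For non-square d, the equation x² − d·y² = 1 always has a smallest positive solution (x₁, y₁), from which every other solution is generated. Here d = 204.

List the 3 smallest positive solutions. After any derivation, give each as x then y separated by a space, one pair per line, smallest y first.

√204 → a₀=14, period (3,1,1,6,1,1,3,28); ℓ=8 even so k=7
step 0: (14, 1)  from 14·(1,0) + (0,1)
…
step 3: (100, 7)  from 1·(57,4) + (43,3)
step 4: (657, 46)  from 6·(100,7) + (57,4)
…
step 6: (1414, 99)  from 1·(757,53) + (657,46)
step 7: (4999, 350)  from 3·(1414,99) + (757,53)
fundamental: x₁=4999, y₁=350  (since 24990001 − 204·122500 = 1)
(4999+350√204)^2 = 49980001 + 3499300√204
(4999+350√204)^3 = 499700044999 + 34986001050√204

4999 350
49980001 3499300
499700044999 34986001050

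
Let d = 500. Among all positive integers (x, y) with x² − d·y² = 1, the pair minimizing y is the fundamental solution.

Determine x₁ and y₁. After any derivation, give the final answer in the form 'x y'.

930249 41602

√500 → a₀=22, period (2,1,3,2,1,…,1,2,44); ℓ=14 even so k=13
a_0=22:  p_0=22·1+0=22,  q_0=22·0+1=1
a_1=2:  p_1=2·22+1=45,  q_1=2·1+0=2
a_2=1:  p_2=1·45+22=67,  q_2=1·2+1=3
…
a_4=2:  p_4=2·246+67=559,  q_4=2·11+3=25
a_5=1:  p_5=1·559+246=805,  q_5=1·25+11=36
a_6=1:  p_6=1·805+559=1364,  q_6=1·36+25=61
a_7=10:  p_7=10·1364+805=14445,  q_7=10·61+36=646
a_8=1:  p_8=1·14445+1364=15809,  q_8=1·646+61=707
a_9=1:  p_9=1·15809+14445=30254,  q_9=1·707+646=1353
…
a_11=3:  p_11=3·76317+30254=259205,  q_11=3·3413+1353=11592
a_12=1:  p_12=1·259205+76317=335522,  q_12=1·11592+3413=15005
a_13=2:  p_13=2·335522+259205=930249,  q_13=2·15005+11592=41602
(x₁, y₁) = (930249, 41602);  930249² − 500·41602² = 1 ✓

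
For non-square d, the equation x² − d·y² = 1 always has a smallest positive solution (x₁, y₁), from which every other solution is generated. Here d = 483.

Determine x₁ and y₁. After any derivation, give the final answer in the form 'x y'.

22 1

√483 = [21; 1,42, …], period ℓ=2 (even) → k=1
step 0: (21, 1)  from 21·(1,0) + (0,1)
step 1: (22, 1)  from 1·(21,1) + (1,0)
fundamental: x₁=22, y₁=1  (since 484 − 483·1 = 1)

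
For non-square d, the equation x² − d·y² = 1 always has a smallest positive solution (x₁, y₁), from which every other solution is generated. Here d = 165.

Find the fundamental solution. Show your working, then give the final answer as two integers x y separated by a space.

1079 84

[12; 1,5,2,5,1,24] for √165; ℓ=6 ⇒ convergent index 5
a_0=12:  p_0=12·1+0=12,  q_0=12·0+1=1
a_1=1:  p_1=1·12+1=13,  q_1=1·1+0=1
a_2=5:  p_2=5·13+12=77,  q_2=5·1+1=6
a_3=2:  p_3=2·77+13=167,  q_3=2·6+1=13
a_4=5:  p_4=5·167+77=912,  q_4=5·13+6=71
a_5=1:  p_5=1·912+167=1079,  q_5=1·71+13=84
(x₁, y₁) = (1079, 84);  1079² − 165·84² = 1 ✓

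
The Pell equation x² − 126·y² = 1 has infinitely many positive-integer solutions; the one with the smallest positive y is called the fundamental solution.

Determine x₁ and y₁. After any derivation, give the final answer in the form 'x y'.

449 40

[11; 4,2,4,22] for √126; ℓ=4 ⇒ convergent index 3
a_0=11:  p_0=11·1+0=11,  q_0=11·0+1=1
a_1=4:  p_1=4·11+1=45,  q_1=4·1+0=4
a_2=2:  p_2=2·45+11=101,  q_2=2·4+1=9
a_3=4:  p_3=4·101+45=449,  q_3=4·9+4=40
→ (449, 40).  Check: 449²=201601, 126·40²=201600, difference 1.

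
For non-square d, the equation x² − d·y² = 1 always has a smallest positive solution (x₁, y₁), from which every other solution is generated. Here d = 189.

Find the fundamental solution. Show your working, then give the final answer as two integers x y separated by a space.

d=189: √d = [13; 1,2,1,26] (ℓ=4, even), read p_3/q_3
k=0  a_k=13  p_k/q_k = 13/1
k=1  a_k=1  p_k/q_k = 14/1
k=2  a_k=2  p_k/q_k = 41/3
k=3  a_k=1  p_k/q_k = 55/4
→ (55, 4).  Check: 55²=3025, 189·4²=3024, difference 1.

55 4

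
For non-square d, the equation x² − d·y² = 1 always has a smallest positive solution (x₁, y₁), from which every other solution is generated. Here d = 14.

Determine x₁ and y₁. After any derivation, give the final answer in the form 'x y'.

15 4

√14 = [3; 1,2,1,6, …], period ℓ=4 (even) → k=3
i=0: a=3 ⇒ p=3, q=1
i=1: a=1 ⇒ p=4, q=1
i=2: a=2 ⇒ p=11, q=3
i=3: a=1 ⇒ p=15, q=4
→ (15, 4).  Check: 15²=225, 14·4²=224, difference 1.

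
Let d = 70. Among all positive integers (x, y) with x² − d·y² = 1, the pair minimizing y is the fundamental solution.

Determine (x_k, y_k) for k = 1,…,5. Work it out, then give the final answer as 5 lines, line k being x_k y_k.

√70 → a₀=8, period (2,1,2,1,2,16); ℓ=6 even so k=5
step 0: (8, 1)  from 8·(1,0) + (0,1)
…
step 2: (25, 3)  from 1·(17,2) + (8,1)
step 3: (67, 8)  from 2·(25,3) + (17,2)
step 4: (92, 11)  from 1·(67,8) + (25,3)
step 5: (251, 30)  from 2·(92,11) + (67,8)
fundamental: x₁=251, y₁=30  (since 63001 − 70·900 = 1)
n=2: (251,30)∘(251,30) = (251·251+70·30·30, 251·30+30·251) = (126001,15060)
n=3: (126001,15060)∘(251,30) = (251·126001+70·30·15060, 251·15060+30·126001) = (63252251,7560090)
n=4: (63252251,7560090)∘(251,30) = (251·63252251+70·30·7560090, 251·7560090+30·63252251) = (31752504001,3795150120)
n=5: (31752504001,3795150120)∘(251,30) = (251·31752504001+70·30·3795150120, 251·3795150120+30·31752504001) = (15939693756251,1905157800150)

251 30
126001 15060
63252251 7560090
31752504001 3795150120
15939693756251 1905157800150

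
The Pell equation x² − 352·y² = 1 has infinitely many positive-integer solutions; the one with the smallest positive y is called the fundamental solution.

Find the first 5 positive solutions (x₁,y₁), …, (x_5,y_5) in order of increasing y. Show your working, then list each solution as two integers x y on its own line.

77617 4137
12048797377 642203058
1870383011943601 99691749501435
290347036464004160257 15475549041463557732
45071731856582838801391537 2402331379802862171467853

√352 = [18; 1,3,5,9,5,3,1,36, …], period ℓ=8 (even) → k=7
a_0=18:  p_0=18·1+0=18,  q_0=18·0+1=1
…
a_4=9:  p_4=9·394+75=3621,  q_4=9·21+4=193
…
a_6=3:  p_6=3·18499+3621=59118,  q_6=3·986+193=3151
a_7=1:  p_7=1·59118+18499=77617,  q_7=1·3151+986=4137
fundamental: x₁=77617, y₁=4137  (since 6024398689 − 352·17114769 = 1)
(x_2, y_2) = (77617·77617 + 352·4137·4137, 77617·4137 + 4137·77617) = (12048797377, 642203058)
(x_3, y_3) = (77617·12048797377 + 352·4137·642203058, 77617·642203058 + 4137·12048797377) = (1870383011943601, 99691749501435)
(x_4, y_4) = (77617·1870383011943601 + 352·4137·99691749501435, 77617·99691749501435 + 4137·1870383011943601) = (290347036464004160257, 15475549041463557732)
(x_5, y_5) = (77617·290347036464004160257 + 352·4137·15475549041463557732, 77617·15475549041463557732 + 4137·290347036464004160257) = (45071731856582838801391537, 2402331379802862171467853)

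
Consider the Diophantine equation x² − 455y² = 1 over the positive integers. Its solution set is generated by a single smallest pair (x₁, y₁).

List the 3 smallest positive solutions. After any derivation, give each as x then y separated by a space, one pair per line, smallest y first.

64 3
8191 384
1048384 49149

√455 → a₀=21, period (3,42); ℓ=2 even so k=1
step 0: (21, 1)  from 21·(1,0) + (0,1)
step 1: (64, 3)  from 3·(21,1) + (1,0)
→ (64, 3).  Check: 64²=4096, 455·3²=4095, difference 1.
(x_2, y_2) = (64·64 + 455·3·3, 64·3 + 3·64) = (8191, 384)
(x_3, y_3) = (64·8191 + 455·3·384, 64·384 + 3·8191) = (1048384, 49149)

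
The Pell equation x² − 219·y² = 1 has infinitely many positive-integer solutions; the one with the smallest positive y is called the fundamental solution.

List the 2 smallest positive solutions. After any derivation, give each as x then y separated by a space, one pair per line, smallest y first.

74 5
10951 740

[14; 1,3,1,28] for √219; ℓ=4 ⇒ convergent index 3
a_0=14:  p_0=14·1+0=14,  q_0=14·0+1=1
a_1=1:  p_1=1·14+1=15,  q_1=1·1+0=1
a_2=3:  p_2=3·15+14=59,  q_2=3·1+1=4
a_3=1:  p_3=1·59+15=74,  q_3=1·4+1=5
(x₁, y₁) = (74, 5);  74² − 219·5² = 1 ✓
n=2: (74,5)∘(74,5) = (74·74+219·5·5, 74·5+5·74) = (10951,740)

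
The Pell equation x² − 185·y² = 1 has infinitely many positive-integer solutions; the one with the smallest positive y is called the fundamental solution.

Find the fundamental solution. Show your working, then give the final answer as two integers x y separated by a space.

9249 680

√185 → a₀=13, period (1,1,1,1,26); ℓ=5 odd so k=9
a_0=13:  p_0=13·1+0=13,  q_0=13·0+1=1
…
a_2=1:  p_2=1·14+13=27,  q_2=1·1+1=2
…
a_4=1:  p_4=1·41+27=68,  q_4=1·3+2=5
a_5=26:  p_5=26·68+41=1809,  q_5=26·5+3=133
a_6=1:  p_6=1·1809+68=1877,  q_6=1·133+5=138
…
a_8=1:  p_8=1·3686+1877=5563,  q_8=1·271+138=409
a_9=1:  p_9=1·5563+3686=9249,  q_9=1·409+271=680
(x₁, y₁) = (9249, 680);  9249² − 185·680² = 1 ✓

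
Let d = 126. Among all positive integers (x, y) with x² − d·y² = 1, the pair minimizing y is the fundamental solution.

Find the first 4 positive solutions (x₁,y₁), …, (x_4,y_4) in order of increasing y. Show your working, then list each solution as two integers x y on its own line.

√126 = [11; 4,2,4,22, …], period ℓ=4 (even) → k=3
i=0: a=11 ⇒ p=11, q=1
…
i=2: a=2 ⇒ p=101, q=9
i=3: a=4 ⇒ p=449, q=40
→ (449, 40).  Check: 449²=201601, 126·40²=201600, difference 1.
(x_2, y_2) = (449·449 + 126·40·40, 449·40 + 40·449) = (403201, 35920)
(x_3, y_3) = (449·403201 + 126·40·35920, 449·35920 + 40·403201) = (362074049, 32256120)
(x_4, y_4) = (449·362074049 + 126·40·32256120, 449·32256120 + 40·362074049) = (325142092801, 28965959840)

449 40
403201 35920
362074049 32256120
325142092801 28965959840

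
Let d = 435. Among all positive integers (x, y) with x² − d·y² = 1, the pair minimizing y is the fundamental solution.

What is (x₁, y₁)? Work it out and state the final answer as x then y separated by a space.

d=435: √d = [20; 1,5,1,40] (ℓ=4, even), read p_3/q_3
step 0: (20, 1)  from 20·(1,0) + (0,1)
…
step 2: (125, 6)  from 5·(21,1) + (20,1)
step 3: (146, 7)  from 1·(125,6) + (21,1)
→ (146, 7).  Check: 146²=21316, 435·7²=21315, difference 1.

146 7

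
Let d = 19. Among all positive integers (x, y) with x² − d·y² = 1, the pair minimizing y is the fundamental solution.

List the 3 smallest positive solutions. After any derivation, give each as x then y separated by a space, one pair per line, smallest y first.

√19 → a₀=4, period (2,1,3,1,2,8); ℓ=6 even so k=5
step 0: (4, 1)  from 4·(1,0) + (0,1)
step 1: (9, 2)  from 2·(4,1) + (1,0)
step 2: (13, 3)  from 1·(9,2) + (4,1)
step 3: (48, 11)  from 3·(13,3) + (9,2)
step 4: (61, 14)  from 1·(48,11) + (13,3)
step 5: (170, 39)  from 2·(61,14) + (48,11)
fundamental: x₁=170, y₁=39  (since 28900 − 19·1521 = 1)
(170+39√19)^2 = 57799 + 13260√19
(170+39√19)^3 = 19651490 + 4508361√19

170 39
57799 13260
19651490 4508361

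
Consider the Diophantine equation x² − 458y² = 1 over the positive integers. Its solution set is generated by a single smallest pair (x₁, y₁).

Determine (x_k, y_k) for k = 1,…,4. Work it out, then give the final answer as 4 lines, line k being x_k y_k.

√458 = [21; 2,2,42, …], period ℓ=3 (odd) → k=5
a_0=21:  p_0=21·1+0=21,  q_0=21·0+1=1
…
a_4=2:  p_4=2·4537+107=9181,  q_4=2·212+5=429
a_5=2:  p_5=2·9181+4537=22899,  q_5=2·429+212=1070
→ (22899, 1070).  Check: 22899²=524364201, 458·1070²=524364200, difference 1.
(x_2, y_2) = (22899·22899 + 458·1070·1070, 22899·1070 + 1070·22899) = (1048728401, 49003860)
(x_3, y_3) = (22899·1048728401 + 458·1070·49003860, 22899·49003860 + 1070·1048728401) = (48029663286099, 2244278779210)
(x_4, y_4) = (22899·48029663286099 + 458·1070·2244278779210, 22899·2244278779210 + 1070·48029663286099) = (2199662518128033601, 102783479481255720)

22899 1070
1048728401 49003860
48029663286099 2244278779210
2199662518128033601 102783479481255720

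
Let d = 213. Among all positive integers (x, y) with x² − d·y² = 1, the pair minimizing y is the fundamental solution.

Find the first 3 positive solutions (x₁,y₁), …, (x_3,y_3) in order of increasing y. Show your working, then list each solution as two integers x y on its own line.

√213 = [14; 1,1,2,6,1,8,1,6,2,1,1,28, …], period ℓ=12 (even) → k=11
k=0  a_k=14  p_k/q_k = 14/1
…
k=2  a_k=1  p_k/q_k = 29/2
…
k=6  a_k=8  p_k/q_k = 4787/328
…
k=9  a_k=2  p_k/q_k = 78825/5401
k=10  a_k=1  p_k/q_k = 115574/7919
k=11  a_k=1  p_k/q_k = 194399/13320
(x₁, y₁) = (194399, 13320);  194399² − 213·13320² = 1 ✓
(x_2, y_2) = (194399·194399 + 213·13320·13320, 194399·13320 + 13320·194399) = (75581942401, 5178789360)
(x_3, y_3) = (194399·75581942401 + 213·13320·5178789360, 194399·5178789360 + 13320·75581942401) = (29386108041429599, 2013502945575960)

194399 13320
75581942401 5178789360
29386108041429599 2013502945575960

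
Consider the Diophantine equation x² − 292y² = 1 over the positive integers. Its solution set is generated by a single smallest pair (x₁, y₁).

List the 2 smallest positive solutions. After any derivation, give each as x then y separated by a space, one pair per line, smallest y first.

2281249 133500
10408194000001 609093483000

√292 = [17; 11,2,1,3,8,3,1,2,11,34, …], period ℓ=10 (even) → k=9
i=0: a=17 ⇒ p=17, q=1
…
i=4: a=3 ⇒ p=2136, q=125
i=5: a=8 ⇒ p=17669, q=1034
…
i=7: a=1 ⇒ p=72812, q=4261
i=8: a=2 ⇒ p=200767, q=11749
i=9: a=11 ⇒ p=2281249, q=133500
(x₁, y₁) = (2281249, 133500);  2281249² − 292·133500² = 1 ✓
n=2: (2281249,133500)∘(2281249,133500) = (2281249·2281249+292·133500·133500, 2281249·133500+133500·2281249) = (10408194000001,609093483000)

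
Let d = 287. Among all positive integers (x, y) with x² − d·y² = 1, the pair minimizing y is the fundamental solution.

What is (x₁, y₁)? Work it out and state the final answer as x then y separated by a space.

288 17

√287 = [16; 1,15,1,32, …], period ℓ=4 (even) → k=3
i=0: a=16 ⇒ p=16, q=1
i=1: a=1 ⇒ p=17, q=1
i=2: a=15 ⇒ p=271, q=16
i=3: a=1 ⇒ p=288, q=17
fundamental: x₁=288, y₁=17  (since 82944 − 287·289 = 1)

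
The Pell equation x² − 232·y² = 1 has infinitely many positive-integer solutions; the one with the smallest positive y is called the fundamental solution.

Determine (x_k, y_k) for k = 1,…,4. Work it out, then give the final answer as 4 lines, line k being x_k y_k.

√232 → a₀=15, period (4,3,7,3,4,30); ℓ=6 even so k=5
a_0=15:  p_0=15·1+0=15,  q_0=15·0+1=1
a_1=4:  p_1=4·15+1=61,  q_1=4·1+0=4
a_2=3:  p_2=3·61+15=198,  q_2=3·4+1=13
…
a_4=3:  p_4=3·1447+198=4539,  q_4=3·95+13=298
a_5=4:  p_5=4·4539+1447=19603,  q_5=4·298+95=1287
(x₁, y₁) = (19603, 1287);  19603² − 232·1287² = 1 ✓
(x_2, y_2) = (19603·19603 + 232·1287·1287, 19603·1287 + 1287·19603) = (768555217, 50458122)
(x_3, y_3) = (19603·768555217 + 232·1287·50458122, 19603·50458122 + 1287·768555217) = (30131975818099, 1978261129845)
(x_4, y_4) = (19603·30131975818099 + 232·1287·1978261129845, 19603·1978261129845 + 1287·30131975818099) = (1181354243155834177, 77559705806244948)

19603 1287
768555217 50458122
30131975818099 1978261129845
1181354243155834177 77559705806244948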